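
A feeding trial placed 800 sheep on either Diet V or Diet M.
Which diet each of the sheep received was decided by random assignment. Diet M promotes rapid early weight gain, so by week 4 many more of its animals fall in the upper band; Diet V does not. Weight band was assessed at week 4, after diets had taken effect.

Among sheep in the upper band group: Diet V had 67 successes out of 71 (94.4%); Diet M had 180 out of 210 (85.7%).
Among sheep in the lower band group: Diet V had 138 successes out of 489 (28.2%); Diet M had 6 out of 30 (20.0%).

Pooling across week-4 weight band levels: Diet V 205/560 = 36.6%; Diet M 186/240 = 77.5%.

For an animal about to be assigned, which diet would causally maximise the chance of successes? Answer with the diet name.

Diet M

Because the diet influences week-4 weight band, week-4 weight band is a post-treatment mediator, not a confounder. Stratifying on it would bias the estimate; the causal effect is the crude pooled difference.
Pooled: Diet V 36.6% vs Diet M 77.5%; Diet M is higher overall.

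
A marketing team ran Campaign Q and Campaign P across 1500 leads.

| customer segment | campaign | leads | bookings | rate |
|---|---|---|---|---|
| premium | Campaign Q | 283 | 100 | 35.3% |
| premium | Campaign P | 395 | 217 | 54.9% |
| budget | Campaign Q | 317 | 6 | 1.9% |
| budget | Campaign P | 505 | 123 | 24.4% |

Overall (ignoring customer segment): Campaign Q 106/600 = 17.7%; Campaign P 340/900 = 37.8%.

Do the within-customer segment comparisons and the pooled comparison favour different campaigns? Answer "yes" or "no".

no

Within each customer segment level (premium 35.3% vs 54.9%; budget 1.9% vs 24.4%), Campaign P has the higher rate every time. Pooled: 17.7% vs 37.8% — Campaign P has the higher rate overall. They agree.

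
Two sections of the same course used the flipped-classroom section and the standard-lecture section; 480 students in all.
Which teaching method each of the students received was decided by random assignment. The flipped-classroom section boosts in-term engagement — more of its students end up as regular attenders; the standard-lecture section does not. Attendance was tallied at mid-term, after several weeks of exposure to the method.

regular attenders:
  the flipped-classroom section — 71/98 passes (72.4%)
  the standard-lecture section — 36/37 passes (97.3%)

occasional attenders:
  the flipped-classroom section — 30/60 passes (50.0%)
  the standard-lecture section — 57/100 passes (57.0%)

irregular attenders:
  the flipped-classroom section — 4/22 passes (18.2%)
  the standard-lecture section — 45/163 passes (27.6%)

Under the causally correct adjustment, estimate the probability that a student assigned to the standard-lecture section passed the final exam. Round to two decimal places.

0.46

the standard-lecture section is higher inside every mid-term attendance stratum but the flipped-classroom section is higher in aggregate. Whether to stratify depends on how mid-term attendance relates to the teaching method.
Mid-term attendance here is a post-treatment variable shaped by the teaching method; conditioning on it would introduce bias rather than remove it. The overall comparison is the causal one.
So P(outcome | do(the standard-lecture section)) is just the pooled rate for the standard-lecture section: 138/300 = 0.460.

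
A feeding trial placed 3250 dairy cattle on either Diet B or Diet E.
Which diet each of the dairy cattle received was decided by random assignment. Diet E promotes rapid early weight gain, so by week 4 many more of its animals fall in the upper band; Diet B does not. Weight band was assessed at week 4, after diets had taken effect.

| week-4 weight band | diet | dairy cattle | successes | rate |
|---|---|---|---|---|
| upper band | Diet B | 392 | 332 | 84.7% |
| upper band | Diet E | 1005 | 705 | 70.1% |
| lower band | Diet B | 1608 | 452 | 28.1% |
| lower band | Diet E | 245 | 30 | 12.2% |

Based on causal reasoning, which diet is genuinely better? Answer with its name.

Stratifying would compare diets among dairy cattle the diets themselves sorted into week-4 weight band groups — a form of selection on an intermediate. The unconditioned pooled rates give the total causal effect.
Pooled: Diet B 39.2% vs Diet E 58.8%; Diet E is higher overall.

Diet E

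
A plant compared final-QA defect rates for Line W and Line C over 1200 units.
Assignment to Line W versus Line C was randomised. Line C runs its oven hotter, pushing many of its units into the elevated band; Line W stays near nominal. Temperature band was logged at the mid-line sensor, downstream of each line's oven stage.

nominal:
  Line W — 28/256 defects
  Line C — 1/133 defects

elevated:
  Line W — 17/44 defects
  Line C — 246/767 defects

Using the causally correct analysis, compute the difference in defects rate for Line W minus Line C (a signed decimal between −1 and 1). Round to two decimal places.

-0.12

Because the line influences in-process temperature band, in-process temperature band is a post-treatment mediator, not a confounder. Stratifying on it would bias the estimate; the causal effect is the crude pooled difference.
The causal difference is the pooled difference: 0.150 − 0.274 = -0.124.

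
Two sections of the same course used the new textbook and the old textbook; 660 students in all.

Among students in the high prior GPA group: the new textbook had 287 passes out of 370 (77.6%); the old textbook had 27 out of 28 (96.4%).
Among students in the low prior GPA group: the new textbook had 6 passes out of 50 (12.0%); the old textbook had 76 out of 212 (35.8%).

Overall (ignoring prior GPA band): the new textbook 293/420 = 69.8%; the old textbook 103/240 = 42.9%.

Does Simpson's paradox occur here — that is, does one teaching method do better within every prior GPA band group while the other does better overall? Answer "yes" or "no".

Within each prior GPA band level (high prior GPA 77.6% vs 96.4%; low prior GPA 12.0% vs 35.8%), the old textbook has the higher rate every time. Pooled: 69.8% vs 42.9% — the new textbook has the higher rate overall. The two comparisons disagree.

yes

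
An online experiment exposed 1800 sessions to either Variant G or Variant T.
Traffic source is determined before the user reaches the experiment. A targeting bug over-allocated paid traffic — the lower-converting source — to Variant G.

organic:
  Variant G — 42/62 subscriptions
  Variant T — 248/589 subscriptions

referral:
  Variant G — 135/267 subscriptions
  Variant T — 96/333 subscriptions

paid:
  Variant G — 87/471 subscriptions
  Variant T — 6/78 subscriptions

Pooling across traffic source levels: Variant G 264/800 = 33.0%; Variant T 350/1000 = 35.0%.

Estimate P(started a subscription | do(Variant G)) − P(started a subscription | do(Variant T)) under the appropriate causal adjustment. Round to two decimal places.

+0.20

Since traffic source is a pre-existing factor (not a product of the variant) and it affects the outcome on its own, it is a confounder. The stratified rates, not the pooled rate, identify the causal effect.
Adjusting over the population distribution of traffic source: 0.362·(0.677−0.421) + 0.333·(0.506−0.288) + 0.305·(0.185−0.077) = +0.198.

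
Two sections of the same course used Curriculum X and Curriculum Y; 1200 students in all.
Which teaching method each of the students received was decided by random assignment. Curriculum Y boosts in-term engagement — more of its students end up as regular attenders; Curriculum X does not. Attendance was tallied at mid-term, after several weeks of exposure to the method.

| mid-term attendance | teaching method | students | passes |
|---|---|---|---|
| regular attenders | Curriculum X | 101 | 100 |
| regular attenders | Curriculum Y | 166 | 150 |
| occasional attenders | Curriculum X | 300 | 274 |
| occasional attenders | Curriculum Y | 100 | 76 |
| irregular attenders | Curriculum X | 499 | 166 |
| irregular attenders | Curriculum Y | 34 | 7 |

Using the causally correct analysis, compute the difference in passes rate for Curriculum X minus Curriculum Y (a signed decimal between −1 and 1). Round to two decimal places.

The stratified and pooled comparisons disagree (Curriculum X wins within each mid-term attendance; Curriculum Y wins overall), so the answer turns on the causal role of mid-term attendance.
Mid-term attendance here is a post-treatment variable shaped by the teaching method; conditioning on it would introduce bias rather than remove it. The overall comparison is the causal one.
The causal difference is the pooled difference: 0.600 − 0.777 = -0.177.

-0.18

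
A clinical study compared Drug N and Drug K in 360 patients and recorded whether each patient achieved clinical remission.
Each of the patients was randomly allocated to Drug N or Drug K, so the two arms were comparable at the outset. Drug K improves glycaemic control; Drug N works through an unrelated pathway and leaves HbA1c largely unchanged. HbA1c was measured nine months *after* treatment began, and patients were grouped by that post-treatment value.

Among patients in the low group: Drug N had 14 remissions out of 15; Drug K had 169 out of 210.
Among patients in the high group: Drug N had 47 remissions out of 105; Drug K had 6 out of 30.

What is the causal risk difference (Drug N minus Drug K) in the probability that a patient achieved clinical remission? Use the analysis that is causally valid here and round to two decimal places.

-0.22

HbA1c is recorded after the drug and is itself shifted by it — it sits on the causal path from drug to outcome. Conditioning on a mediator would strip out part of the effect we want; the pooled comparison gives the total causal effect.
The causal difference is the pooled difference: 0.508 − 0.729 = -0.221.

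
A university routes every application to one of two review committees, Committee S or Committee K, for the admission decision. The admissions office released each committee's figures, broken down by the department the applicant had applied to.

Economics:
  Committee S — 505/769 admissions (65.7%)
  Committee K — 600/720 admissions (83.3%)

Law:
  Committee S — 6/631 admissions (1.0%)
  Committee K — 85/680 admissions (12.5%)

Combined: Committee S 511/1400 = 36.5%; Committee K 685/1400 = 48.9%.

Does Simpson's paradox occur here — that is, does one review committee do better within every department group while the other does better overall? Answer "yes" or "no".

Within each department level (Economics 65.7% vs 83.3%; Law 1.0% vs 12.5%), Committee K has the higher rate every time. Pooled: 36.5% vs 48.9% — Committee K has the higher rate overall. They agree.

no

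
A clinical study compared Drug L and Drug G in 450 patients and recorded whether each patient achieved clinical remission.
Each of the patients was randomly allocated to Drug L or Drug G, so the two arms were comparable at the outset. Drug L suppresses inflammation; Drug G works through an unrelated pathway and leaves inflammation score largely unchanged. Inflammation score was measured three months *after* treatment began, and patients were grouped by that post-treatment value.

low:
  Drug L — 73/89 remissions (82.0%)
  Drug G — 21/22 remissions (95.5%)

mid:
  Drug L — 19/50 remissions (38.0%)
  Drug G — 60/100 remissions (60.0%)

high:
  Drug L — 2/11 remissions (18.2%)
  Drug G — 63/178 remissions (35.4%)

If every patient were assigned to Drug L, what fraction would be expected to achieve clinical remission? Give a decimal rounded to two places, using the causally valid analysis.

The stratified and pooled comparisons disagree (Drug G wins within each inflammation score; Drug L wins overall), so the answer turns on the causal role of inflammation score.
Inflammation score here is a post-treatment variable shaped by the drug; conditioning on it would introduce bias rather than remove it. The overall comparison is the causal one.
So P(outcome | do(Drug L)) is just the pooled rate for Drug L: 94/150 = 0.627.

0.63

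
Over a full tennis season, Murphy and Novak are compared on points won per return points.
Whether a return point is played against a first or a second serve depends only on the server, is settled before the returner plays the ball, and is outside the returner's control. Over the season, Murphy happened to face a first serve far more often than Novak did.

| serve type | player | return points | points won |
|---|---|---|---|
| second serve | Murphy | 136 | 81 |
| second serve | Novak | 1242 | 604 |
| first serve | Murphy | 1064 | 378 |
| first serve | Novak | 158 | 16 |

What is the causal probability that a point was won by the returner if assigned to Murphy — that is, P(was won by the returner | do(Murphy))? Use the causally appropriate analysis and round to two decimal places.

0.48

Nothing the player does changes serve type; the imbalance is an allocation artefact. With serve type also predicting the outcome, the pooled figure is confounded, and the within-stratum comparison is the causal one.
Standardising Murphy to the population serve type mix: 0.530·81/136 + 0.470·378/1064 = 0.483.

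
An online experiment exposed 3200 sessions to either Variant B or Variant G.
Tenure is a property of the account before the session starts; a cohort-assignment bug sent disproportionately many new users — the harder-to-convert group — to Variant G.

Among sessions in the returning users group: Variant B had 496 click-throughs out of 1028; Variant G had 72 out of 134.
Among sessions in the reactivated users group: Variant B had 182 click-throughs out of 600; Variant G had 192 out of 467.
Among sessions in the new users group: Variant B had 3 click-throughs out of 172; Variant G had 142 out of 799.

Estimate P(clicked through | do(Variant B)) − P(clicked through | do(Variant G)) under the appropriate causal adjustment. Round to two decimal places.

Within every user tenure level Variant G has the higher rate, yet pooled Variant B does — Simpson's reversal.
User tenure satisfies the back-door criterion: it is not a descendant of the variant, and it blocks the spurious path from variant to outcome. Adjusting for it (i.e., using the within-user tenure rates) gives the causal effect.
Adjusting over the population distribution of user tenure: 0.363·(0.482−0.537) + 0.333·(0.303−0.411) + 0.303·(0.017−0.178) = -0.104.

-0.10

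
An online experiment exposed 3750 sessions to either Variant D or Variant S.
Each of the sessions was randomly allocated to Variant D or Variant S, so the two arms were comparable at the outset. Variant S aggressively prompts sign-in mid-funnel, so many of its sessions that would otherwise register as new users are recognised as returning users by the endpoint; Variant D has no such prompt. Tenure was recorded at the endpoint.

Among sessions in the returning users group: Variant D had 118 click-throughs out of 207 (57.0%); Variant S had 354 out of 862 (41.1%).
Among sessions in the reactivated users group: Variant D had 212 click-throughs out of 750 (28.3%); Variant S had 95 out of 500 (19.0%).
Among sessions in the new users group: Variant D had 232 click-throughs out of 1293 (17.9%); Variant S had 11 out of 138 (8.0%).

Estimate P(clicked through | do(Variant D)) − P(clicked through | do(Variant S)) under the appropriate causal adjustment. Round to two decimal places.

-0.06

User tenure lies on the pathway variant → user tenure → outcome, so adjusting for it blocks the indirect effect. For the total causal effect of variant, use the unadjusted pooled rates.
The causal difference is the pooled difference: 0.250 − 0.307 = -0.057.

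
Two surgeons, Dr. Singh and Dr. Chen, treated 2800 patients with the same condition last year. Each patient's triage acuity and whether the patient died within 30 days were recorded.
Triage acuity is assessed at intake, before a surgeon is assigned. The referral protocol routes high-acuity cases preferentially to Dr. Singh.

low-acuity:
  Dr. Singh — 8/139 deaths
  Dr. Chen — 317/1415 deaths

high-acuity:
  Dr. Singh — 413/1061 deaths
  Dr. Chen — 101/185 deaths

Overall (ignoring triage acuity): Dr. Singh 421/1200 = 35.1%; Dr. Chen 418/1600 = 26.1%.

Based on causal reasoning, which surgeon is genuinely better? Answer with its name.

Nothing the surgeon does changes triage acuity; the imbalance is an allocation artefact. With triage acuity also predicting the outcome, the pooled figure is confounded, and the within-stratum comparison is the causal one.
Within each level — low-acuity: 5.8% vs 22.4%; high-acuity: 38.9% vs 54.6% — Dr. Singh is lower every time.

Dr. Singh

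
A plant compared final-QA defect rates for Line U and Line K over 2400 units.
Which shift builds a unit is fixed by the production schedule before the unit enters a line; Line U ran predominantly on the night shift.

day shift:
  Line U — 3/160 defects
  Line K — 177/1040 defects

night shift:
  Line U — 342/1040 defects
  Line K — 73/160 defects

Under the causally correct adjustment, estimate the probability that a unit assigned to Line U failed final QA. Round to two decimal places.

0.17

Shift satisfies the back-door criterion: it is not a descendant of the line, and it blocks the spurious path from line to outcome. Adjusting for it (i.e., using the within-shift rates) gives the causal effect.
Standardising Line U to the population shift mix: 0.500·3/160 + 0.500·342/1040 = 0.174.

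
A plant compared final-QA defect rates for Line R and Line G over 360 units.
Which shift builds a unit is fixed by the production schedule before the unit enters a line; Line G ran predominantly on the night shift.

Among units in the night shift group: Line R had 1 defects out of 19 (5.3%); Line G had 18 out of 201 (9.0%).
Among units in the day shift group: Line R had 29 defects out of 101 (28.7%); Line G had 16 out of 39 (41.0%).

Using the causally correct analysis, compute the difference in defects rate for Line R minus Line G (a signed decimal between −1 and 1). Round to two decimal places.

-0.07

Here shift is a common cause — it drives both which line a case falls under and the outcome. The crude comparison mixes populations; the stratum-specific rates are the causally relevant ones.
Adjusting over the population distribution of shift: 0.611·(0.053−0.090) + 0.389·(0.287−0.410) = -0.070.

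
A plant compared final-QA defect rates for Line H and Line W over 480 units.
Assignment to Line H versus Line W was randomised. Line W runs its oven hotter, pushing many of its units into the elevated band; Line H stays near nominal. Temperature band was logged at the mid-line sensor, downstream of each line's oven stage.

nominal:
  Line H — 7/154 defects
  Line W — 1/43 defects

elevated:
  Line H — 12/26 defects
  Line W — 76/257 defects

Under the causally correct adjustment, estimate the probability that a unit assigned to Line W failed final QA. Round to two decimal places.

0.26

The in-process temperature band-specific comparison favours Line W throughout, but the pooled figures favour Line H. The question is whether to condition on in-process temperature band.
In-process temperature band here is a post-treatment variable shaped by the line; conditioning on it would introduce bias rather than remove it. The overall comparison is the causal one.
So P(outcome | do(Line W)) is just the pooled rate for Line W: 77/300 = 0.257.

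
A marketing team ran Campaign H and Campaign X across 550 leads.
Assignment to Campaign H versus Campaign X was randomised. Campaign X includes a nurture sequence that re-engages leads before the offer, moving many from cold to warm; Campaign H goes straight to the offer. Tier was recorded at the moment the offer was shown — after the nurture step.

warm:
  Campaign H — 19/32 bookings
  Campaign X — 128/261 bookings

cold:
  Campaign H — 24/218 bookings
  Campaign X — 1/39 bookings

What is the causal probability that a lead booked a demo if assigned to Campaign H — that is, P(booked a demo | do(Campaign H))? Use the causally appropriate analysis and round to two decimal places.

Stratifying would compare campaigns among leads the campaigns themselves sorted into engagement tier groups — a form of selection on an intermediate. The unconditioned pooled rates give the total causal effect.
So P(outcome | do(Campaign H)) is just the pooled rate for Campaign H: 43/250 = 0.172.

0.17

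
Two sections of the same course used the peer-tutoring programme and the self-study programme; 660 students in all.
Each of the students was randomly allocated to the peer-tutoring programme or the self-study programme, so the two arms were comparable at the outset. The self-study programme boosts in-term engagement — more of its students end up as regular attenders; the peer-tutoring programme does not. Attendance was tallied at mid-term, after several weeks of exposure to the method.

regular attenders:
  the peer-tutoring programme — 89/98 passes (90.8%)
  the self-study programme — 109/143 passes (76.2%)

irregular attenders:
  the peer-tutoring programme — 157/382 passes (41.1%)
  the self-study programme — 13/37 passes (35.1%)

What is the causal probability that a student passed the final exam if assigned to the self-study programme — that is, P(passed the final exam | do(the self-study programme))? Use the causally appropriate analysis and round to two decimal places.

0.68

the peer-tutoring programme is higher inside every mid-term attendance stratum but the self-study programme is higher in aggregate. Whether to stratify depends on how mid-term attendance relates to the teaching method.
Mid-term attendance here is a post-treatment variable shaped by the teaching method; conditioning on it would introduce bias rather than remove it. The overall comparison is the causal one.
So P(outcome | do(the self-study programme)) is just the pooled rate for the self-study programme: 122/180 = 0.678.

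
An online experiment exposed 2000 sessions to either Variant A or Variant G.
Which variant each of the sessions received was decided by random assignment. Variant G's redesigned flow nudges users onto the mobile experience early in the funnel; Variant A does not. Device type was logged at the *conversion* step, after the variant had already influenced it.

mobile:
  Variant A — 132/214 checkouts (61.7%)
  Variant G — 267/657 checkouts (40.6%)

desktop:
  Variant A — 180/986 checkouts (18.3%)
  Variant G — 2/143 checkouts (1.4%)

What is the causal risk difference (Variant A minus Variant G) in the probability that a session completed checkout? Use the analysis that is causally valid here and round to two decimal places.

-0.08

Within every device type level Variant A has the higher rate, yet pooled Variant G does — Simpson's reversal.
Stratifying would compare variants among sessions the variants themselves sorted into device type groups — a form of selection on an intermediate. The unconditioned pooled rates give the total causal effect.
The causal difference is the pooled difference: 0.260 − 0.336 = -0.076.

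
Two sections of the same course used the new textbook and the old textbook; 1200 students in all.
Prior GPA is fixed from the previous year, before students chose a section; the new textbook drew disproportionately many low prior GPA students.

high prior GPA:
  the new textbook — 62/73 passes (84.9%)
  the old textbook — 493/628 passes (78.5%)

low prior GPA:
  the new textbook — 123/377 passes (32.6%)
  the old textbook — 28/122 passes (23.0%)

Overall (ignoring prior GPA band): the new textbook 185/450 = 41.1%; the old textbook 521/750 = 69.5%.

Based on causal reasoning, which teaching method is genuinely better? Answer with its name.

the new textbook

The imbalance in prior GPA band arose from how students were allocated, not from anything the teaching method did; and prior GPA band independently affects the outcome. The pooled gap is confounded — condition on prior GPA band.
Within each level — high prior GPA: 84.9% vs 78.5%; low prior GPA: 32.6% vs 23.0% — the new textbook is higher every time.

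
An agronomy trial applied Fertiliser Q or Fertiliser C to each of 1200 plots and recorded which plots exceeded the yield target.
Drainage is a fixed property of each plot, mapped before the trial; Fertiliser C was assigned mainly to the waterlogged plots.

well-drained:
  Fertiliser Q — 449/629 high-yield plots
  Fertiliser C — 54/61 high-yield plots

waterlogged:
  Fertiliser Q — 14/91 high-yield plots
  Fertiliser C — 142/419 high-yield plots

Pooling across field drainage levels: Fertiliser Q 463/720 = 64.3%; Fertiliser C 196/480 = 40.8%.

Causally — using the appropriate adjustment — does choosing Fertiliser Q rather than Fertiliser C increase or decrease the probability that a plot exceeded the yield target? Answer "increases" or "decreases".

Within every field drainage level Fertiliser C has the higher rate, yet pooled Fertiliser Q does — Simpson's reversal.
The imbalance in field drainage arose from how plots were allocated, not from anything the fertiliser did; and field drainage independently affects the outcome. The pooled gap is confounded — condition on field drainage.
Within each level — well-drained: 71.4% vs 88.5%; waterlogged: 15.4% vs 33.9% — Fertiliser C is higher every time.

decreases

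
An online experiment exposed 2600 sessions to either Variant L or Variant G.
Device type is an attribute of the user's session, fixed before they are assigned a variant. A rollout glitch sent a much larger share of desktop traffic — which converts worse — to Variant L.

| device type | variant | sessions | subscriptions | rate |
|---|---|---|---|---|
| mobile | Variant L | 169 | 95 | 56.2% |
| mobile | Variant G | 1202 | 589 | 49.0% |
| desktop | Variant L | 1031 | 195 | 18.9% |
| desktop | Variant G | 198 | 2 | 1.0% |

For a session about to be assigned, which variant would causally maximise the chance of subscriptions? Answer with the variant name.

Variant L

Within every device type level Variant L has the higher rate, yet pooled Variant G does — Simpson's reversal.
Here device type is a common cause — it drives both which variant a case falls under and the outcome. The crude comparison mixes populations; the stratum-specific rates are the causally relevant ones.
Within each level — mobile: 56.2% vs 49.0%; desktop: 18.9% vs 1.0% — Variant L is higher every time.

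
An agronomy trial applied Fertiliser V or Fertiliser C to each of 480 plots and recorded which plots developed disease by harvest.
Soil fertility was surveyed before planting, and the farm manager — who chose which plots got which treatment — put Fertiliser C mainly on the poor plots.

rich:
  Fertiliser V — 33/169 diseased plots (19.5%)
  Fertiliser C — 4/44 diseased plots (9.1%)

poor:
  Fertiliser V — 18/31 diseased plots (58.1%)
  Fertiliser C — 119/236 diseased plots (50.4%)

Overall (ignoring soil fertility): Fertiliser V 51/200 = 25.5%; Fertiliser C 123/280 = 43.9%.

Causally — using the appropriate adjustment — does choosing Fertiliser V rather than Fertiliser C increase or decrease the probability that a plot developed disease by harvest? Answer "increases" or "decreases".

increases

Soil fertility satisfies the back-door criterion: it is not a descendant of the fertiliser, and it blocks the spurious path from fertiliser to outcome. Adjusting for it (i.e., using the within-soil fertility rates) gives the causal effect.
Within each level — rich: 19.5% vs 9.1%; poor: 58.1% vs 50.4% — Fertiliser C is lower every time.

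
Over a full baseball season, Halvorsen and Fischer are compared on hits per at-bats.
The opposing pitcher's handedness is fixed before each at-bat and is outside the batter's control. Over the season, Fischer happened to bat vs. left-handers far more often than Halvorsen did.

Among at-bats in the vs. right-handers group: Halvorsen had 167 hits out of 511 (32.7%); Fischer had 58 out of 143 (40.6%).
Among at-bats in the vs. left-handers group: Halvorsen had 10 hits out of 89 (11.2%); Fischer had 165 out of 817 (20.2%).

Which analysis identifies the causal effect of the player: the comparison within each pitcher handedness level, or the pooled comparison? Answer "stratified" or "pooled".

Here pitcher handedness is a common cause — it drives both which player a case falls under and the outcome. The crude comparison mixes populations; the stratum-specific rates are the causally relevant ones.
Within each level — vs. right-handers: 32.7% vs 40.6%; vs. left-handers: 11.2% vs 20.2% — Fischer is higher every time.

stratified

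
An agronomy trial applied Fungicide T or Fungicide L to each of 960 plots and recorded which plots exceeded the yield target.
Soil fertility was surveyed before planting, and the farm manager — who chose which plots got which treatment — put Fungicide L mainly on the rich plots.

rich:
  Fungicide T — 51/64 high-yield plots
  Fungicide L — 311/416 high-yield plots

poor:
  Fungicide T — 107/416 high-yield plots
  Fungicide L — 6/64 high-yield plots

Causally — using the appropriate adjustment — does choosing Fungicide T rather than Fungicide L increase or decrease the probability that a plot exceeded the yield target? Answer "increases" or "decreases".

increases

Soil fertility differs across fungicides for reasons unrelated to any effect of the fungicide itself, and it separately predicts the outcome — a classic confounder. We must compare within soil fertility levels.
Within each level — rich: 79.7% vs 74.8%; poor: 25.7% vs 9.4% — Fungicide T is higher every time.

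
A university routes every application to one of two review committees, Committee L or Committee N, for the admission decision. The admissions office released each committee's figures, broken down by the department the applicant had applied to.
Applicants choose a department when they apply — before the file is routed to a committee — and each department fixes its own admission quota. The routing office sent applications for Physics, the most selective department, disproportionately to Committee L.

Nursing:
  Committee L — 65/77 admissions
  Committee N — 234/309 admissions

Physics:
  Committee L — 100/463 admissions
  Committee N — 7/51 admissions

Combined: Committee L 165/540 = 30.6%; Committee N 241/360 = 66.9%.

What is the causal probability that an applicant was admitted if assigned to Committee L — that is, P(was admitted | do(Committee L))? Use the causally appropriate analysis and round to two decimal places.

0.49

Committee L is higher inside every department stratum but Committee N is higher in aggregate. Whether to stratify depends on how department relates to the review committee.
Here department is a common cause — it drives both which review committee a case falls under and the outcome. The crude comparison mixes populations; the stratum-specific rates are the causally relevant ones.
Standardising Committee L to the population department mix: 0.429·65/77 + 0.571·100/463 = 0.485.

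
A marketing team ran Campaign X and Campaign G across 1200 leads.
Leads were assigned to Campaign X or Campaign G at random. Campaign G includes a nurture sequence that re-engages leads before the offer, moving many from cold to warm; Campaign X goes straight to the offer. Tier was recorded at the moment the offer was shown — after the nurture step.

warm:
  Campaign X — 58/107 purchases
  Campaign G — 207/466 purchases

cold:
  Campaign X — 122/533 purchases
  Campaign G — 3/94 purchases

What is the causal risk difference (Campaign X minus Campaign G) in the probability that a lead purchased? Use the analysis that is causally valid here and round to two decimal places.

-0.09

Stratifying would compare campaigns among leads the campaigns themselves sorted into engagement tier groups — a form of selection on an intermediate. The unconditioned pooled rates give the total causal effect.
The causal difference is the pooled difference: 0.281 − 0.375 = -0.094.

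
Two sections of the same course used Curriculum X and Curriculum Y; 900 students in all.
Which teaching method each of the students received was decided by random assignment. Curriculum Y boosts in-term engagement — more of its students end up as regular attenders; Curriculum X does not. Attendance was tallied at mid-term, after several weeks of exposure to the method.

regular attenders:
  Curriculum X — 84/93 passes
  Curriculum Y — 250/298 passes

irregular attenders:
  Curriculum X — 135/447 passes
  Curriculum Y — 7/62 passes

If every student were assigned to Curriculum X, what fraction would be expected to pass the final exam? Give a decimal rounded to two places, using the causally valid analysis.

Mid-term attendance is recorded after the teaching method and is itself shifted by it — it sits on the causal path from teaching method to outcome. Conditioning on a mediator would strip out part of the effect we want; the pooled comparison gives the total causal effect.
So P(outcome | do(Curriculum X)) is just the pooled rate for Curriculum X: 219/540 = 0.406.

0.41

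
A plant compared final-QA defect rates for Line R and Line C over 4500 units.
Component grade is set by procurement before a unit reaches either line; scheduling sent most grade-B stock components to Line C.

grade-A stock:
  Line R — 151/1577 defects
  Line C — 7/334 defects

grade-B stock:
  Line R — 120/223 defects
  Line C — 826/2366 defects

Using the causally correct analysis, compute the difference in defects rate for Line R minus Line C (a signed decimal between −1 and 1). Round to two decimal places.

The imbalance in component grade arose from how units were allocated, not from anything the line did; and component grade independently affects the outcome. The pooled gap is confounded — condition on component grade.
Adjusting over the population distribution of component grade: 0.425·(0.096−0.021) + 0.575·(0.538−0.349) = +0.141.

+0.14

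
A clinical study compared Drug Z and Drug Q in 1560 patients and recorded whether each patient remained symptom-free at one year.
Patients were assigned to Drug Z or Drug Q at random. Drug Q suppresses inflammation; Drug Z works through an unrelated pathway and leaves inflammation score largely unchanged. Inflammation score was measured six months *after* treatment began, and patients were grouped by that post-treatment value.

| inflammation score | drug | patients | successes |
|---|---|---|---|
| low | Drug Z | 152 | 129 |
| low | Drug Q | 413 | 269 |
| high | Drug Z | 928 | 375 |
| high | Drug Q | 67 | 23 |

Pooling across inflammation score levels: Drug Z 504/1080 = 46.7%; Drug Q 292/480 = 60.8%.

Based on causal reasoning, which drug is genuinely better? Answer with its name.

Drug Q

Stratifying would compare drugs among patients the drugs themselves sorted into inflammation score groups — a form of selection on an intermediate. The unconditioned pooled rates give the total causal effect.
Pooled: Drug Z 46.7% vs Drug Q 60.8%; Drug Q is higher overall.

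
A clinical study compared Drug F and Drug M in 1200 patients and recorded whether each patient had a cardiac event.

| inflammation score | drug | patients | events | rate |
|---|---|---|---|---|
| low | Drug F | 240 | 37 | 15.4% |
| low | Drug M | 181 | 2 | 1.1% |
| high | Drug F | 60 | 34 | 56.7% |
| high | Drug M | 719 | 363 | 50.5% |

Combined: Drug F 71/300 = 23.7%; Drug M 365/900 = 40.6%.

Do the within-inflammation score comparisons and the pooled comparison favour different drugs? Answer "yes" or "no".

yes

Within each inflammation score level (low 15.4% vs 1.1%; high 56.7% vs 50.5%), Drug M has the lower rate every time. Pooled: 23.7% vs 40.6% — Drug F has the lower rate overall. The two comparisons disagree.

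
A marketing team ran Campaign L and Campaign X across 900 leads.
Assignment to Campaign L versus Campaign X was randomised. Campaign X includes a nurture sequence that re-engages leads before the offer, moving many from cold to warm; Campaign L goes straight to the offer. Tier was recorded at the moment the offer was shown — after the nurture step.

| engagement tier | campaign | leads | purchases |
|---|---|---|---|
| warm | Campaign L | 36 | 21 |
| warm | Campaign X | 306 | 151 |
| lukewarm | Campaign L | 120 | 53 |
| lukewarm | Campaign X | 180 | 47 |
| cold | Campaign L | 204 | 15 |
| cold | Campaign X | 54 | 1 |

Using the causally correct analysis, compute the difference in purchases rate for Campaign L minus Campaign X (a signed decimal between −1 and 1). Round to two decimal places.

The distribution of engagement tier is itself part of what the campaign does — it is an intermediate outcome. Holding it fixed would remove that part of the effect; the total effect is the pooled difference.
The causal difference is the pooled difference: 0.247 − 0.369 = -0.121.

-0.12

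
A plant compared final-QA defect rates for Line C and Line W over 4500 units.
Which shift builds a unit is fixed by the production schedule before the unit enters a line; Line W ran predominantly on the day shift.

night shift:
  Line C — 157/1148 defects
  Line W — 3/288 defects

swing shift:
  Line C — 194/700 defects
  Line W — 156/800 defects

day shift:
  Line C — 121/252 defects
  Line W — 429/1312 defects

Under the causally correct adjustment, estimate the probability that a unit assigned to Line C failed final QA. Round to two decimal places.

The imbalance in shift arose from how units were allocated, not from anything the line did; and shift independently affects the outcome. The pooled gap is confounded — condition on shift.
Standardising Line C to the population shift mix: 0.319·157/1148 + 0.333·194/700 + 0.348·121/252 = 0.303.

0.30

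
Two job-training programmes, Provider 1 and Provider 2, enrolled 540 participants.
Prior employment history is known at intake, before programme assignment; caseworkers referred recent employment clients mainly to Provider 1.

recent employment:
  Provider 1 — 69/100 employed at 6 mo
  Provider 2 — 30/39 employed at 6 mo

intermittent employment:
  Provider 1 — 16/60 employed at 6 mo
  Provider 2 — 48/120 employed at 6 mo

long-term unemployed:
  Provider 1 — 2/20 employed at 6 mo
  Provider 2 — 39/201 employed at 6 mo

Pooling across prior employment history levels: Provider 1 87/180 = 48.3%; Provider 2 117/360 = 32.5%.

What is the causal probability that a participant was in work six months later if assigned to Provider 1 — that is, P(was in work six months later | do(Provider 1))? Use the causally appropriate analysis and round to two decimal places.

Prior employment history satisfies the back-door criterion: it is not a descendant of the programme, and it blocks the spurious path from programme to outcome. Adjusting for it (i.e., using the within-prior employment history rates) gives the causal effect.
Standardising Provider 1 to the population prior employment history mix: 0.257·69/100 + 0.333·16/60 + 0.409·2/20 = 0.307.

0.31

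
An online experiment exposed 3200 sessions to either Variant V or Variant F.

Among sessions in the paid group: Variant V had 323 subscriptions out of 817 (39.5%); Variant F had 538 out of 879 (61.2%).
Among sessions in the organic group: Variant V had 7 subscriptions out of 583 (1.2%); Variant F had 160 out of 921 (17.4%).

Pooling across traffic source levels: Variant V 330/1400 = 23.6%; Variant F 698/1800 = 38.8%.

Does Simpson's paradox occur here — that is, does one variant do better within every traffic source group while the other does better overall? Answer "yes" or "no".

no

Within each traffic source level (paid 39.5% vs 61.2%; organic 1.2% vs 17.4%), Variant F has the higher rate every time. Pooled: 23.6% vs 38.8% — Variant F has the higher rate overall. They agree.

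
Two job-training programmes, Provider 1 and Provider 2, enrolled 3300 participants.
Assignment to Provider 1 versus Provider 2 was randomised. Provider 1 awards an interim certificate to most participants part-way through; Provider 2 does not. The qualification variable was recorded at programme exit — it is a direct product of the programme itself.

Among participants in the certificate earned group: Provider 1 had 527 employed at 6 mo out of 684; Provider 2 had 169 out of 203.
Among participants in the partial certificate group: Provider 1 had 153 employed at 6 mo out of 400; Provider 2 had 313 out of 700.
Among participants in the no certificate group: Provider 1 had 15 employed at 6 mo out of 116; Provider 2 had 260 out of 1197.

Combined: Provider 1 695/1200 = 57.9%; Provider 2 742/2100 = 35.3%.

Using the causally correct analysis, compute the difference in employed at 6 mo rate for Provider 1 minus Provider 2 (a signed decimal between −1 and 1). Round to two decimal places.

+0.23

The stratified and pooled comparisons disagree (Provider 2 wins within each qualification attained during the programme; Provider 1 wins overall), so the answer turns on the causal role of qualification attained during the programme.
Qualification attained during the programme is downstream of the programme. One should not condition on a consequence of treatment, so the overall rates are the right comparison.
The causal difference is the pooled difference: 0.579 − 0.353 = +0.226.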